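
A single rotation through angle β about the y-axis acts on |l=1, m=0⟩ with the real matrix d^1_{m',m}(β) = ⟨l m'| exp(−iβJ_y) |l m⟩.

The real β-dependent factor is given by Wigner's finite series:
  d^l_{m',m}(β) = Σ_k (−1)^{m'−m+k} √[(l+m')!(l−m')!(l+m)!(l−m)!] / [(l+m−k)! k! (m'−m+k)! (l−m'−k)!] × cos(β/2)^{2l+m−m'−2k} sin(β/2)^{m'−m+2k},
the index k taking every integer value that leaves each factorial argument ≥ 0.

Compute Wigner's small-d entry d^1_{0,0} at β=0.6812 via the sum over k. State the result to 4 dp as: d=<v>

d=0.7768

d^1_{0,0}(β=0.6812) via Wigner's sum:
c=cos(0.6812/2)=0.942554, s=sin(0.6812/2)=0.334053; N=√[1·1·1·1]=1.000000
k∈{0,1} keeps every argument non-negative
  k=0: (−1)^0·1.0000/(1)·0.9426^2·0.3341^0 = +0.888409
  k=1: (−1)^1·1.0000/(1)·0.9426^0·0.3341^2 = -0.111591
d^1_{0,0}(0.6812) = +0.888409 -0.111591 = +0.776818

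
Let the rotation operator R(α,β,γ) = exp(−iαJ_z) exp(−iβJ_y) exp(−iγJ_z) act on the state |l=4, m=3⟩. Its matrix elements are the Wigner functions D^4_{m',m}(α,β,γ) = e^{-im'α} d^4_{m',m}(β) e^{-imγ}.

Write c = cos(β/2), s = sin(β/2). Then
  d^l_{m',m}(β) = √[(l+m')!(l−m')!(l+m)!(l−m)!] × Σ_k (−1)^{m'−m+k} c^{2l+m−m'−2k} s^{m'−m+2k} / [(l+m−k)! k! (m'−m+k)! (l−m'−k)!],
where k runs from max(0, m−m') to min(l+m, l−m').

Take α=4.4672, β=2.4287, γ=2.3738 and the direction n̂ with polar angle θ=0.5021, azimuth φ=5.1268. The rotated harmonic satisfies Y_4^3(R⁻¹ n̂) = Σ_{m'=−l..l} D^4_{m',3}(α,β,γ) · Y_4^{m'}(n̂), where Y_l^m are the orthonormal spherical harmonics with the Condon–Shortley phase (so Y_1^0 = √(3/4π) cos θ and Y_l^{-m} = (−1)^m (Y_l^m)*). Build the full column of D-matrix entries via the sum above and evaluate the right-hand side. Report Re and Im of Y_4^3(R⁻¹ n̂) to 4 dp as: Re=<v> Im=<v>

Need the full column D^4_{m',3} for m'=−4..4 at α=4.4672, β=2.4287, γ=2.3738.
cos(β/2)=0.348946, sin(β/2)=0.937143
d^4_{-4,3}: single k=7 term ⇒ +0.626533;  D = -0.153898-0.607337i
d^4_{-3,3}: k∈[6..7] ⇒ +0.577364 -0.594903 = -0.017539;  D = -0.017539+0.000052i
d^4_{-2,3}: k∈[5..6] ⇒ +0.344738 -0.828825 = -0.484087;  D = +0.116105-0.469957i
d^4_{-1,3}: k∈[4..5] ⇒ +0.151278 -0.654669 = -0.503391;  D = +0.444774+0.235750i
d^4_{0,3}: k∈[3..4] ⇒ +0.050382 -0.363386 = -0.313004;  D = -0.209334+0.232703i
d^4_{1,3}: k∈[2..3] ⇒ +0.012584 -0.151278 = -0.138694;  D = -0.077512-0.115012i
d^4_{2,3}: k∈[1..2] ⇒ +0.002209 -0.047796 = -0.045587;  D = +0.042857-0.015539i
d^4_{3,3}: k∈[0..1] ⇒ +0.000220 -0.011098 = -0.010879;  D = +0.001115+0.010821i
d^4_{4,3}: single k=0 term ⇒ -0.001670;  D = -0.001653-0.000237i
Y_4^{m'}(θ=0.5021,φ=5.1268) and Σ D·Y over m':
  (-0.1539-0.6073i)·(-0.0021-0.0237i)  (-0.0175+0.0001i)·(-0.1158-0.0393i)  (+0.1161-0.4700i)·(-0.2293+0.2501i)  (+0.4448+0.2357i)·(+0.1912+0.4345i)  (-0.2093+0.2327i)·(+0.0648+0.0000i)  (-0.0775-0.1150i)·(-0.1912+0.4345i)  (+0.0429-0.0155i)·(-0.2293-0.2501i)  (+0.0011+0.0108i)·(+0.1158-0.0393i)  (-0.0017-0.0002i)·(-0.0021+0.0237i)
Y_4^3(R⁻¹ n̂) = +0.099547+0.378098i

Re=0.0995 Im=0.3781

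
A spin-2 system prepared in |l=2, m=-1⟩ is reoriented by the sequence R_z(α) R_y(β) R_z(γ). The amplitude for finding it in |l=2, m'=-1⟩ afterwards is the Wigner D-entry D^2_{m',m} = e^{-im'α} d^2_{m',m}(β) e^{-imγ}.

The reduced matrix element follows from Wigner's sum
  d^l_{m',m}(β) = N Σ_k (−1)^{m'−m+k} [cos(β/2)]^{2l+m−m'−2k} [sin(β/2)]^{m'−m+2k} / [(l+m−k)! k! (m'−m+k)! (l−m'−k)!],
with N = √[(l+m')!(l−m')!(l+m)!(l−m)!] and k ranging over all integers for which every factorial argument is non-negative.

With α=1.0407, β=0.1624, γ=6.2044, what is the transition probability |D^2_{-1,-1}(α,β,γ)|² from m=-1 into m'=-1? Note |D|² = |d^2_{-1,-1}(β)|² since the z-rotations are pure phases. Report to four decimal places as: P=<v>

P=0.9356

Split into d^2_{-1,-1}(β=0.1624) × two z-phases.
Half-angle: c=0.996705, s=0.081111. N=√(1·6·1·6)=6.000000
k∈{0,1} keeps every argument non-negative
  k=0: (−1)^0·6.0000/(6)·0.9967^4·0.0811^0 = +0.986885
  k=1: (−1)^1·6.0000/(2)·0.9967^2·0.0811^2 = -0.019607
d^2_{-1,-1}(0.1624) = +0.986885 -0.019607 = +0.967278
|D^2_{-1,-1}|² = |d^2_{-1,-1}(β)|² = (+0.967278)² = 0.935627 (the z-rotation phases have unit modulus)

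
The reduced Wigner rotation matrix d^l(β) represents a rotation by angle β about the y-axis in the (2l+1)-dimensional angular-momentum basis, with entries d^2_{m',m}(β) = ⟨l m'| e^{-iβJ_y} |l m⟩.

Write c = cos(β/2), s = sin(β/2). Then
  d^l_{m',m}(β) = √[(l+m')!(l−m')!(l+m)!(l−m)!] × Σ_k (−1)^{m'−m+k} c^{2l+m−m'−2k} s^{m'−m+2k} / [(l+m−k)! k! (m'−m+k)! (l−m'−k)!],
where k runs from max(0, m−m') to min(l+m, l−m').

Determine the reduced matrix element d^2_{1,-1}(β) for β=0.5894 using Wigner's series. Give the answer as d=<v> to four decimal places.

d^2_{1,-1}(β=0.5894) via Wigner's sum:
c=cos(0.5894/2)=0.956889, s=sin(0.5894/2)=0.290453; N=√[6·1·1·6]=6.000000
Admissible k: 0..1 (factorial args all ≥0)
  k=0: (−1)^2·6.0000/(2)·0.9569^2·0.2905^2 = +0.231737
  k=1: (−1)^3·6.0000/(6)·0.9569^0·0.2905^4 = -0.007117
d^2_{1,-1}(0.5894) = +0.231737 -0.007117 = +0.224620

d=0.2246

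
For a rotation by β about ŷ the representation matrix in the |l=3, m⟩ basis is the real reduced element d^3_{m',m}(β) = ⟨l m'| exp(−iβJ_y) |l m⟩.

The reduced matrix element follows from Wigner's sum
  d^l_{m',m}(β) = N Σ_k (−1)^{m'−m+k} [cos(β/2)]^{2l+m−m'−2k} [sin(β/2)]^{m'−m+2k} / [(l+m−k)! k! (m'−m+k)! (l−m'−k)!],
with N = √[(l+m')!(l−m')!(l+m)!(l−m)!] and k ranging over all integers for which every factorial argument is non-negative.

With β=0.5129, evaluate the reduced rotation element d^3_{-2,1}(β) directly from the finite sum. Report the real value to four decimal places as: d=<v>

d^3_{-2,1}(β=0.5129) via Wigner's sum:
c=cos(0.5129/2)=0.967297, s=sin(0.5129/2)=0.253648; N=√[1·120·24·2]=75.894664
k: max(0,(1)−(-2))=3 … min(3+(1),3−(-2))=4
  k=3: (−1)^0·75.8947/(12)·0.9673^3·0.2536^3 = +0.093412
  k=4: (−1)^1·75.8947/(24)·0.9673^1·0.2536^5 = -0.003212
d^3_{-2,1}(0.5129) = +0.093412 -0.003212 = +0.090201

d=0.0902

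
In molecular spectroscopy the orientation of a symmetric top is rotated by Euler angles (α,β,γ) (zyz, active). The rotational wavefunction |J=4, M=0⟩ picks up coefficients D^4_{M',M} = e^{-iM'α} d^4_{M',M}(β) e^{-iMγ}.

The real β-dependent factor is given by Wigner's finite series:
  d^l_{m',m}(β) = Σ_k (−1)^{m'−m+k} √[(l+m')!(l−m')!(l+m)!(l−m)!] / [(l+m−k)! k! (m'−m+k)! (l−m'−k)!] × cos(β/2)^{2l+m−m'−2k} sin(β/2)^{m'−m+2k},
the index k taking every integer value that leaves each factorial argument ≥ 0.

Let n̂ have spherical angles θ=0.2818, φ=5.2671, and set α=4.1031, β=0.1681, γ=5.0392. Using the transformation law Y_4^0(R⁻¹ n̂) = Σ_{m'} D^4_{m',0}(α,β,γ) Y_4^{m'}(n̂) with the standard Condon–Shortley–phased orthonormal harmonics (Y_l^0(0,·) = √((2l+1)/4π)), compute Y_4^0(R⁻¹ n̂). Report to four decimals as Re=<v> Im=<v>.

Re=0.5758 Im=0.0000

Need the full column D^4_{m',0} for m'=−4..4 at α=4.1031, β=0.1681, γ=5.0392.
cos(β/2)=0.996470, sin(β/2)=0.083951
d^4_{-4,0}: single k=4 term ⇒ +0.000410;  D = -0.000312-0.000265i
d^4_{-3,0}: k∈[3..4] ⇒ +0.006878 -0.000049 = +0.006829;  D = +0.006605-0.001736i
d^4_{-2,0}: k∈[2..4] ⇒ +0.065457 -0.001239 +0.000003 = +0.064222;  D = -0.022155+0.060279i
d^4_{-1,0}: k∈[1..4] ⇒ +0.366261 -0.015598 +0.000111 -0.000000 = +0.350774;  D = -0.200742-0.287654i
d^4_{0,0}: k∈[0..4] ⇒ +0.972105 -0.110397 +0.001763 -0.000006 +0.000000 = +0.863466;  D = +0.863466+0.000000i
d^4_{1,0}: k∈[0..3] ⇒ -0.366261 +0.015598 -0.000111 +0.000000 = -0.350774;  D = +0.200742-0.287654i
d^4_{2,0}: k∈[0..2] ⇒ +0.065457 -0.001239 +0.000003 = +0.064222;  D = -0.022155-0.060279i
d^4_{3,0}: k∈[0..1] ⇒ -0.006878 +0.000049 = -0.006829;  D = -0.006605-0.001736i
d^4_{4,0}: single k=0 term ⇒ +0.000410;  D = -0.000312+0.000265i
Y_4^{m'}(θ=0.2818,φ=5.2671) and Σ D·Y over m':
  (-0.0003-0.0003i)·(-0.0016-0.0021i)  (+0.0066-0.0017i)·(-0.0257+0.0024i)  (-0.0222+0.0603i)·(-0.0629+0.1264i)  (-0.2007-0.2877i)·(+0.2302+0.3715i)  (+0.8635+0.0000i)·(+0.5412+0.0000i)  (+0.2007-0.2877i)·(-0.2302+0.3715i)  (-0.0222-0.0603i)·(-0.0629-0.1264i)  (-0.0066-0.0017i)·(+0.0257+0.0024i)  (-0.0003+0.0003i)·(-0.0016+0.0021i)
Y_4^0(R⁻¹ n̂) = +0.575844-0.000000i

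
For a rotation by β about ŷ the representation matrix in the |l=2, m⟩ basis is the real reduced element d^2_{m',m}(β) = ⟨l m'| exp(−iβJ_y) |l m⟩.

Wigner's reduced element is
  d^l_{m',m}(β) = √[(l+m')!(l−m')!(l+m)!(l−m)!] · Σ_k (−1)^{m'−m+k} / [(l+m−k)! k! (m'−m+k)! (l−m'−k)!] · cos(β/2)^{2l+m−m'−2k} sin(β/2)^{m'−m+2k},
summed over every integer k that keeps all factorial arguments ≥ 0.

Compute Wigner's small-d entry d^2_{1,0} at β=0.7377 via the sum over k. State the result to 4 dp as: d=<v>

d=-0.6096

d^2_{1,0}(β=0.7377) via Wigner's sum:
With c≡cos(β/2)=0.932743 and s≡sin(β/2)=0.360543, N=[6·1·2·2]^{1/2}=4.898979
Admissible k: 0..1 (factorial args all ≥0)
  k=0: (−1)^1·4.8990/(2)·0.9327^3·0.3605^1 = -0.716668
  k=1: (−1)^2·4.8990/(2)·0.9327^1·0.3605^3 = +0.107080
d^2_{1,0}(0.7377) = -0.716668 +0.107080 = -0.609588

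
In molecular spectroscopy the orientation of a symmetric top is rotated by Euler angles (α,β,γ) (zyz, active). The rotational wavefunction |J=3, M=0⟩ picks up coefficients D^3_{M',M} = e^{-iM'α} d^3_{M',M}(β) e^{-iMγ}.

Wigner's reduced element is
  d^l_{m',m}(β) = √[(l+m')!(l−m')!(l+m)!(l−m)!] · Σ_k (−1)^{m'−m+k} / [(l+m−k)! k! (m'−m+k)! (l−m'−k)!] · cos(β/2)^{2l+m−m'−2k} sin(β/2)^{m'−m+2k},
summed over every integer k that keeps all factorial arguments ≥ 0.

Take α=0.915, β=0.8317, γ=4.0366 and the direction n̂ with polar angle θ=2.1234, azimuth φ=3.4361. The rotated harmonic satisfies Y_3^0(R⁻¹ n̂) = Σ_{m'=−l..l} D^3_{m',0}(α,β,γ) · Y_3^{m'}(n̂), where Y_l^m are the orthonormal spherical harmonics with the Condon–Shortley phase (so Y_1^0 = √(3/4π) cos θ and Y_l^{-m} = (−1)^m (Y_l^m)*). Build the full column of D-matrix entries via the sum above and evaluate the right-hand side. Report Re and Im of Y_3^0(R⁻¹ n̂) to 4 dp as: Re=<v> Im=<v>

Re=-0.2405 Im=0.0000

Need the full column D^3_{m',0} for m'=−3..3 at α=0.915, β=0.8317, γ=4.0366.
cos(β/2)=0.914773, sin(β/2)=0.403968
d^3_{-3,0}: single k=3 term ⇒ +0.225681;  D = -0.208164+0.087176i
d^3_{-2,0}: k∈[2..3] ⇒ +0.625904 -0.122060 = +0.503844;  D = -0.129141+0.487013i
d^3_{-1,0}: k∈[1..3] ⇒ +0.896406 -0.524435 +0.034091 = +0.406061;  D = +0.247612+0.321829i
d^3_{0,0}: k∈[0..3] ⇒ +0.585977 -1.028465 +0.200565 -0.004346 = -0.246268;  D = -0.246268+0.000000i
d^3_{1,0}: k∈[0..2] ⇒ -0.896406 +0.524435 -0.034091 = -0.406061;  D = -0.247612+0.321829i
d^3_{2,0}: k∈[0..1] ⇒ +0.625904 -0.122060 = +0.503844;  D = -0.129141-0.487013i
d^3_{3,0}: single k=0 term ⇒ -0.225681;  D = +0.208164+0.087176i
Y_3^{m'}(θ=2.1234,φ=3.4361) and Σ D·Y over m':
  (-0.2082+0.0872i)·(-0.1632+0.1989i)  (-0.1291+0.4870i)·(-0.3232+0.2159i)  (+0.2476+0.3218i)·(-0.0994+0.0302i)  (-0.2463+0.0000i)·(+0.3178+0.0000i)  (-0.2476+0.3218i)·(+0.0994+0.0302i)  (-0.1291-0.4870i)·(-0.3232-0.2159i)  (+0.2082+0.0872i)·(+0.1632+0.1989i)
Y_3^0(R⁻¹ n̂) = -0.240450+0.000000i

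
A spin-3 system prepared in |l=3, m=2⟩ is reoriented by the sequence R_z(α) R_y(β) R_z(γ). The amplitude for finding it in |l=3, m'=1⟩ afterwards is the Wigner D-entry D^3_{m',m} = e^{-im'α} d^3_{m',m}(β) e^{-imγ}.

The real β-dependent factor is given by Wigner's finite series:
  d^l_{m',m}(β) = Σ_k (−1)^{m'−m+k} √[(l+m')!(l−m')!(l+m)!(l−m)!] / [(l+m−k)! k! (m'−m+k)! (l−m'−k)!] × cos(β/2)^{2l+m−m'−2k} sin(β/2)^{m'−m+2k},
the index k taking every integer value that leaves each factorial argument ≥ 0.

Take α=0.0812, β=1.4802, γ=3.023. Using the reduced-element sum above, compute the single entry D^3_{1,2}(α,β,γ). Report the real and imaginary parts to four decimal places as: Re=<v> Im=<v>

D^3_{1,2}(0.0812,1.4802,3.023) = e^{-i·1·0.0812}·d^3_{1,2}(1.4802)·e^{-i·2·3.023}. Compute d first:
c=cos(1.4802/2)=0.738401, s=sin(1.4802/2)=0.674362; N=√[24·2·120·1]=75.894664
k∈{1,2} keeps every argument non-negative
  k=1: (−1)^0·75.8947/(24)·0.7384^5·0.6744^1 = +0.468117
  k=2: (−1)^1·75.8947/(12)·0.7384^3·0.6744^3 = -0.780883
d^3_{1,2}(1.4802) = +0.468117 -0.780883 = -0.312765
Attach z-rotation phases: D = e^{-i(1)(0.0812)}·(-0.312765)·e^{-i(2)(3.023)} = -0.308968-0.048589i

Re=-0.3090 Im=-0.0486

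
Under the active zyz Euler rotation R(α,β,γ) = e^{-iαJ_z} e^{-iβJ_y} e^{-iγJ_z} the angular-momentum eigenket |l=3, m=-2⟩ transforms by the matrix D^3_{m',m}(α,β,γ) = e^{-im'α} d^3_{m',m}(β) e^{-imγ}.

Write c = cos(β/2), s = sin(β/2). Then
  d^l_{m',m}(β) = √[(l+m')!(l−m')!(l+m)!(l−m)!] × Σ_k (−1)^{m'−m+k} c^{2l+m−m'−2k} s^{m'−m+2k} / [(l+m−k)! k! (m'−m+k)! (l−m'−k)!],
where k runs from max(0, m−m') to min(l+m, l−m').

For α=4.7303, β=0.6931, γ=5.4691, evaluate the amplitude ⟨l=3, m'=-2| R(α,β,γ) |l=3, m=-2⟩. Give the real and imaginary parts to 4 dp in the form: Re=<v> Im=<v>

D^3_{-2,-2}(4.7303,0.6931,5.4691) = e^{-i·-2·4.7303}·d^3_{-2,-2}(0.6931)·e^{-i·-2·5.4691}. Compute d first:
With c≡cos(β/2)=0.940550 and s≡sin(β/2)=0.339655, N=[1·120·1·120]^{1/2}=120.000000
k∈{0,1} keeps every argument non-negative
  k=0: (−1)^0·120.0000/(120)·0.9406^6·0.3397^0 = +0.692296
  k=1: (−1)^1·120.0000/(24)·0.9406^4·0.3397^2 = -0.451413
d^3_{-2,-2}(0.6931) = +0.692296 -0.451413 = +0.240883
Attach z-rotation phases: D = e^{-i(-2)(4.7303)}·(+0.240883)·e^{-i(-2)(5.4691)} = +0.005191+0.240827i

Re=0.0052 Im=0.2408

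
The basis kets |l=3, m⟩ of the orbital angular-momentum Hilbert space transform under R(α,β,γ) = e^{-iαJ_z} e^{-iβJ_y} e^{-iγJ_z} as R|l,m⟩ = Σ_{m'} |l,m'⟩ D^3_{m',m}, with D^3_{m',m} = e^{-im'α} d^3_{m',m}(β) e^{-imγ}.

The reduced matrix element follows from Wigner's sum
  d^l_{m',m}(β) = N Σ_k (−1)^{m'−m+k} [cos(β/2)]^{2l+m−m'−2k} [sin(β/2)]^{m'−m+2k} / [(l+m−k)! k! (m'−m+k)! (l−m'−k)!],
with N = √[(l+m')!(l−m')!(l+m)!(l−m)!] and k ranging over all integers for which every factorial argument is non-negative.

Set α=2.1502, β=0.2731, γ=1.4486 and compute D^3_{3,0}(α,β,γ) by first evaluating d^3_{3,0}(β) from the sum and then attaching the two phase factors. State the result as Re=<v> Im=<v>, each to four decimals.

D^3_{3,0}(2.1502,0.2731,1.4486) = e^{-i·3·2.1502}·d^3_{3,0}(0.2731)·e^{-i·0·1.4486}. Compute d first:
c=cos(0.2731/2)=0.990692, s=sin(0.2731/2)=0.136126; N=√[720·1·6·6]=160.996894
k: max(0,(0)−(3))=0 … min(3+(0),3−(3))=0
  k=0: (−1)^3·160.9969/(36)·0.9907^3·0.1361^3 = -0.010969
d^3_{3,0}(0.2731) = -0.010969
D = (+0.986019-0.166634i)·(-0.010969)·(+1.000000+0.000000i) = -0.010815+0.001828i

Re=-0.0108 Im=0.0018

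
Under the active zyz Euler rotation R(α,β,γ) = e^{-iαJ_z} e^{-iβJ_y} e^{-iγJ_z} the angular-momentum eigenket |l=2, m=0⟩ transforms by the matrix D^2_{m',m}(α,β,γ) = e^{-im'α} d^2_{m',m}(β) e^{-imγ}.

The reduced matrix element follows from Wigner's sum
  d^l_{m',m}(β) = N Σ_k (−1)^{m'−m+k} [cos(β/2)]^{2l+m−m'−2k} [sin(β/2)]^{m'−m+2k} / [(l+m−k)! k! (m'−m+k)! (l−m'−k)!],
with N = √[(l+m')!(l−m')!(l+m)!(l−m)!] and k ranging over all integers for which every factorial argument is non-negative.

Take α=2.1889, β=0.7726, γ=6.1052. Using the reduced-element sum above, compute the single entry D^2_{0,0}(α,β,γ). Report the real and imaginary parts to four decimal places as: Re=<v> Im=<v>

D^2_{0,0}(2.1889,0.7726,6.1052) = e^{-i·0·2.1889}·d^2_{0,0}(0.7726)·e^{-i·0·6.1052}. Compute d first:
With c≡cos(β/2)=0.926309 and s≡sin(β/2)=0.376764, N=[2·2·2·2]^{1/2}=4.000000
k: max(0,(0)−(0))=0 … min(2+(0),2−(0))=2
  k=0: (−1)^0·4.0000/(4)·0.9263^4·0.3768^0 = +0.736248
  k=1: (−1)^1·4.0000/(1)·0.9263^2·0.3768^2 = -0.487203
  k=2: (−1)^2·4.0000/(4)·0.9263^0·0.3768^4 = +0.020150
d^2_{0,0}(0.7726) = +0.736248 -0.487203 +0.020150 = +0.269195
Attach z-rotation phases: D = e^{-i(0)(2.1889)}·(+0.269195)·e^{-i(0)(6.1052)} = +0.269195+0.000000i

Re=0.2692 Im=0.0000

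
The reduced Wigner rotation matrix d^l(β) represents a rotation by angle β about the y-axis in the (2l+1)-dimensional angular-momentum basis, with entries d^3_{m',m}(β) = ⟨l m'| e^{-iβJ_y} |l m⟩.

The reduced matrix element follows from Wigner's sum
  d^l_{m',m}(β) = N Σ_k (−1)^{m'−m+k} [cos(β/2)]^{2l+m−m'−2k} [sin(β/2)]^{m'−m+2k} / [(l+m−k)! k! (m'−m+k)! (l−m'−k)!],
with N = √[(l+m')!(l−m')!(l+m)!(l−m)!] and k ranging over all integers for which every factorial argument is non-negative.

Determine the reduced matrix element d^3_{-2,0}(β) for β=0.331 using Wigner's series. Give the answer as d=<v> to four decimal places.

d^3_{-2,0}(β=0.331) via Wigner's sum:
c=cos(0.331/2)=0.986336, s=sin(0.331/2)=0.164746; N=√[1·120·6·6]=65.726707
k∈{2,3} keeps every argument non-negative
  k=2: (−1)^0·65.7267/(12)·0.9863^4·0.1647^2 = +0.140698
  k=3: (−1)^1·65.7267/(12)·0.9863^2·0.1647^4 = -0.003925
d^3_{-2,0}(0.331) = +0.140698 -0.003925 = +0.136773

d=0.1368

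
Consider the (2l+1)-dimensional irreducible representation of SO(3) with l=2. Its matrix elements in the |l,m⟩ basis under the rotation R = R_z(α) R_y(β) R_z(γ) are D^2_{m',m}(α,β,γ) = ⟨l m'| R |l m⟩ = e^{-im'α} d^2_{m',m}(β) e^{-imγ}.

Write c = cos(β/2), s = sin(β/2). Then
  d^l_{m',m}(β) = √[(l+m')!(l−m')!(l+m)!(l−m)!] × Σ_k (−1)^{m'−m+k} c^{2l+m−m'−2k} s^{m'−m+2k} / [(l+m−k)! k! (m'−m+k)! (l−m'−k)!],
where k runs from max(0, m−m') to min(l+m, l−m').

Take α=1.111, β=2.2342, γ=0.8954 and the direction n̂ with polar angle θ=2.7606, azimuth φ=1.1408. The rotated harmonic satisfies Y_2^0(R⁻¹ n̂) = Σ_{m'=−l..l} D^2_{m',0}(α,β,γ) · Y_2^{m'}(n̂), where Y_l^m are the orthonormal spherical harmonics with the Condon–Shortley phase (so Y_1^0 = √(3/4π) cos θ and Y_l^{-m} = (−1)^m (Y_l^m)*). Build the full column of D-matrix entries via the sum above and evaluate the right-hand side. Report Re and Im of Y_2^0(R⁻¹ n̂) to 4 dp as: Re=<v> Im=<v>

Need the full column D^2_{m',0} for m'=−2..2 at α=1.111, β=2.2342, γ=0.8954.
cos(β/2)=0.438291, sin(β/2)=0.898833
d^2_{-2,0}: single k=2 term ⇒ +0.380153;  D = -0.230428+0.302357i
d^2_{-1,0}: k∈[1..2] ⇒ +0.185371 -0.779606 = -0.594235;  D = -0.263701-0.532520i
d^2_{0,0}: k∈[0..2] ⇒ +0.036902 -0.620788 +0.652704 = +0.068818;  D = +0.068818+0.000000i
d^2_{1,0}: k∈[0..1] ⇒ -0.185371 +0.779606 = +0.594235;  D = +0.263701-0.532520i
d^2_{2,0}: single k=0 term ⇒ +0.380153;  D = -0.230428-0.302357i
Y_2^{m'}(θ=2.7606,φ=1.1408) and Σ D·Y over m':
  (-0.2304+0.3024i)·(-0.0348-0.0405i)  (-0.2637-0.5325i)·(-0.1112+0.2424i)  (+0.0688+0.0000i)·(+0.5000+0.0000i)  (+0.2637-0.5325i)·(+0.1112+0.2424i)  (-0.2304-0.3024i)·(-0.0348+0.0405i)
Y_2^0(R⁻¹ n̂) = +0.391728+0.000000i

Re=0.3917 Im=0.0000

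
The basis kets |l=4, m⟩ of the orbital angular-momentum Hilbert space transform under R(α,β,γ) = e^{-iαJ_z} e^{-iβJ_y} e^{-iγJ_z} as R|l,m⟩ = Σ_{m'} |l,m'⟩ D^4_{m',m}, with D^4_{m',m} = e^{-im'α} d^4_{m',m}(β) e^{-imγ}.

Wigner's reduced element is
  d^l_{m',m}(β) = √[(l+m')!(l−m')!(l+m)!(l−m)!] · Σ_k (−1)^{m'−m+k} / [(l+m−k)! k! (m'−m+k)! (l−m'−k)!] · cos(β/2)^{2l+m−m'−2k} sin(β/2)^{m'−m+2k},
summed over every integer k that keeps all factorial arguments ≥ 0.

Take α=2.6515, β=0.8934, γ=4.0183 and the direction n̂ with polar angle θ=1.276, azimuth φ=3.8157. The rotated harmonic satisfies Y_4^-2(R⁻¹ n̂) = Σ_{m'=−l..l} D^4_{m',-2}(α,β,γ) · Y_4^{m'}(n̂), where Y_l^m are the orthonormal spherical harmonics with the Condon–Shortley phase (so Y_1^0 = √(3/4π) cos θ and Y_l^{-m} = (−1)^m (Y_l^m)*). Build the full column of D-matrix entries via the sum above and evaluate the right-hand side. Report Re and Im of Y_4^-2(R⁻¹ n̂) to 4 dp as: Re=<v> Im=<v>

Re=0.0315 Im=-0.1498

Need the full column D^4_{m',-2} for m'=−4..4 at α=2.6515, β=0.8934, γ=4.0183.
cos(β/2)=0.901878, sin(β/2)=0.431992
d^4_{-4,-2}: single k=2 term ⇒ +0.531392;  D = +0.520053-0.109191i
d^4_{-3,-2}: k∈[1..2] ⇒ +0.784463 -0.539945 = +0.244518;  D = -0.234783-0.068311i
d^4_{-2,-2}: k∈[0..2] ⇒ +0.437704 -1.205085 +0.345608 = -0.421773;  D = -0.301846-0.294587i
d^4_{-1,-2}: k∈[0..2] ⇒ -0.889498 +1.020400 -0.156076 = -0.025173;  D = +0.007619+0.023993i
d^4_{0,-2}: k∈[0..2] ⇒ +0.952703 -0.582884 +0.050150 = +0.419969;  D = -0.076269+0.412986i
d^4_{1,-2}: k∈[0..2] ⇒ -0.680267 +0.234113 -0.010743 = -0.456896;  D = -0.284696+0.357354i
d^4_{2,-2}: k∈[0..2] ⇒ +0.345608 -0.063435 +0.001213 = +0.283385;  D = -0.260125+0.112438i
d^4_{3,-2}: k∈[0..1] ⇒ -0.123881 +0.009474 = -0.114407;  D = -0.114022-0.009382i
d^4_{4,-2}: single k=0 term ⇒ +0.027972;  D = -0.023517-0.015146i
Y_4^{m'}(θ=1.276,φ=3.8157) and Σ D·Y over m':
  (+0.5201-0.1092i)·(-0.3348-0.1597i)  (-0.2348-0.0683i)·(+0.1390+0.2867i)  (-0.3018-0.2946i)·(-0.0277+0.1222i)  (+0.0076+0.0240i)·(+0.2475-0.1978i)  (-0.0763+0.4130i)·(+0.0758+0.0000i)  (-0.2847+0.3574i)·(-0.2475-0.1978i)  (-0.2601+0.1124i)·(-0.0277-0.1222i)  (-0.1140-0.0094i)·(-0.1390+0.2867i)  (-0.0235-0.0151i)·(-0.3348+0.1597i)
Y_4^-2(R⁻¹ n̂) = +0.031496-0.149848i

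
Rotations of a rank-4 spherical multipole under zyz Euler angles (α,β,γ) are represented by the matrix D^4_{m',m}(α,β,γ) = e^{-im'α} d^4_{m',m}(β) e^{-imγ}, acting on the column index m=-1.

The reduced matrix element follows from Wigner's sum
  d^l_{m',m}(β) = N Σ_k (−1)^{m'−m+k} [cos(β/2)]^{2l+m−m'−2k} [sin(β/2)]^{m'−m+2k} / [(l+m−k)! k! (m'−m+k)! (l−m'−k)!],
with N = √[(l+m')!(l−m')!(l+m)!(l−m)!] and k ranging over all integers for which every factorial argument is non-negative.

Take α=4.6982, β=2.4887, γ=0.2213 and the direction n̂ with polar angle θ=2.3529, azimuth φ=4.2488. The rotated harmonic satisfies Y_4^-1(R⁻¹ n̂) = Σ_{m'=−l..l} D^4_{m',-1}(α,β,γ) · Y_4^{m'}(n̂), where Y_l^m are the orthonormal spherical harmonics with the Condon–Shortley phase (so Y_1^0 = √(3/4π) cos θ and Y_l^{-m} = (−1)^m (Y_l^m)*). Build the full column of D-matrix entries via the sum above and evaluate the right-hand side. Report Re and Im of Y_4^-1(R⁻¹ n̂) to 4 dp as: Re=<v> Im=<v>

Re=-0.2142 Im=0.4181

Need the full column D^4_{m',-1} for m'=−4..4 at α=4.6982, β=2.4887, γ=0.2213.
cos(β/2)=0.320679, sin(β/2)=0.947188
d^4_{-4,-1}: single k=3 term ⇒ +0.021565;  D = +0.021274+0.003532i
d^4_{-3,-1}: k∈[2..3] ⇒ +0.007744 -0.112602 = -0.104858;  D = +0.018642-0.103188i
d^4_{-2,-1}: k∈[1..3] ⇒ +0.001401 -0.061132 +0.355556 = +0.295825;  D = -0.290337-0.056718i
d^4_{-1,-1}: k∈[0..3] ⇒ +0.000112 -0.014635 +0.255357 -0.742605 = -0.501771;  D = -0.103181+0.491048i
d^4_{0,-1}: k∈[0..3] ⇒ -0.001477 +0.077326 -0.674619 +0.980931 = +0.382161;  D = +0.372841+0.083884i
d^4_{1,-1}: k∈[0..3] ⇒ +0.009757 -0.255357 +1.113908 -0.647872 = +0.220435;  D = -0.051432+0.214351i
d^4_{2,-1}: k∈[0..2] ⇒ -0.040755 +0.533333 -0.930593 = -0.438014;  D = +0.424432+0.108230i
d^4_{3,-1}: k∈[0..1] ⇒ +0.112602 -0.589425 = -0.476823;  D = -0.124363+0.460319i
d^4_{4,-1}: single k=0 term ⇒ -0.188142;  D = -0.180916-0.051643i
Y_4^{m'}(θ=2.3529,φ=4.2488) and Σ D·Y over m':
  (+0.0213+0.0035i)·(-0.0314+0.1076i)  (+0.0186-0.1032i)·(-0.3099+0.0564i)  (-0.2903-0.0567i)·(-0.2503-0.3336i)  (-0.1032+0.4910i)·(+0.0504-0.1009i)  (+0.3728+0.0839i)·(-0.3455+0.0000i)  (-0.0514+0.2144i)·(-0.0504-0.1009i)  (+0.4244+0.1082i)·(-0.2503+0.3336i)  (-0.1244+0.4603i)·(+0.3099+0.0564i)  (-0.1809-0.0516i)·(-0.0314-0.1076i)
Y_4^-1(R⁻¹ n̂) = -0.214220+0.418054i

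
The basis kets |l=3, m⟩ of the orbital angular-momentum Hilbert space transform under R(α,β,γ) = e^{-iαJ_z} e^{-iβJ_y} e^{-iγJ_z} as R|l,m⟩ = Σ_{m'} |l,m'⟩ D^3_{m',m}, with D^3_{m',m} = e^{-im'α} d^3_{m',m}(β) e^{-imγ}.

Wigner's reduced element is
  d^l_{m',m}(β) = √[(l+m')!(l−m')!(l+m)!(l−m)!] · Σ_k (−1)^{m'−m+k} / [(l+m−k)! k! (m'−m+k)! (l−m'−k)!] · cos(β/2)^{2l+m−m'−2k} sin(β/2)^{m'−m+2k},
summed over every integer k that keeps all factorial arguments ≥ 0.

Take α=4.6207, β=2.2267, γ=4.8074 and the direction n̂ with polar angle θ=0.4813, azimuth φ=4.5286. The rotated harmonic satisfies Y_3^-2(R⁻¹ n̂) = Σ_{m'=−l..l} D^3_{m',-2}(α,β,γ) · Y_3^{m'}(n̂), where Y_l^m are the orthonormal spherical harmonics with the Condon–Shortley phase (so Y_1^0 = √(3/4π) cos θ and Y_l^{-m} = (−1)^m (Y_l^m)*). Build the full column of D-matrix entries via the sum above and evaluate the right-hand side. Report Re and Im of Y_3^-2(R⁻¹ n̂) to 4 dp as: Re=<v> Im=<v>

Need the full column D^3_{m',-2} for m'=−3..3 at α=4.6207, β=2.2267, γ=4.8074.
cos(β/2)=0.441658, sin(β/2)=0.897183
d^3_{-3,-2}: single k=1 term ⇒ +0.036931;  D = -0.003137-0.036797i
d^3_{-2,-2}: k∈[0..1] ⇒ +0.007422 -0.153136 = -0.145714;  D = -0.145711-0.000968i
d^3_{-1,-2}: k∈[0..1] ⇒ -0.047678 +0.393489 = +0.345812;  D = -0.033950+0.344141i
d^3_{0,-2}: k∈[0..1] ⇒ +0.167753 -0.692243 = -0.524490;  D = +0.515049+0.099066i
d^3_{1,-2}: k∈[0..1] ⇒ -0.393489 +0.811881 = +0.418392;  D = +0.116313-0.401899i
d^3_{2,-2}: k∈[0..1] ⇒ +0.631928 -0.521539 = +0.110389;  D = +0.102782+0.040268i
d^3_{3,-2}: single k=0 term ⇒ -0.628880;  D = +0.282054-0.562082i
Y_3^{m'}(θ=0.4813,φ=4.5286) and Σ D·Y over m':
  (-0.0031-0.0368i)·(+0.0217-0.0353i)  (-0.1457-0.0010i)·(-0.1812-0.0698i)  (-0.0339+0.3441i)·(-0.0801+0.4308i)  (+0.5150+0.0991i)·(+0.3071+0.0000i)  (+0.1163-0.4019i)·(+0.0801+0.4308i)  (+0.1028+0.0403i)·(-0.1812+0.0698i)  (+0.2821-0.5621i)·(-0.0217-0.0353i)
Y_3^-2(R⁻¹ n̂) = +0.172694+0.017939i

Re=0.1727 Im=0.0179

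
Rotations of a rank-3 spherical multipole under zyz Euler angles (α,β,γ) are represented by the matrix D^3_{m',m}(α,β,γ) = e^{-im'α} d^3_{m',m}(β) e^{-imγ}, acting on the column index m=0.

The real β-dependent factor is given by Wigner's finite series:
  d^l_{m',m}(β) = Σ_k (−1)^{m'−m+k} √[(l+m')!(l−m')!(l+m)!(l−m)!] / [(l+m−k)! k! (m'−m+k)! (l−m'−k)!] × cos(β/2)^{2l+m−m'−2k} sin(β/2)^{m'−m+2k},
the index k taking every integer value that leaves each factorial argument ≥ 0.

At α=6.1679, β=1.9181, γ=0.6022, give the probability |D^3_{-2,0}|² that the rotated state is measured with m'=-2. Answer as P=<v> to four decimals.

P=0.1698

First d^3_{-2,0}(β=1.9181), then the phase factors e^{-i(-2)α} and e^{-i(0)γ}:
Half-angle: c=0.574298, s=0.818646. N=√(1·120·6·6)=65.726707
k∈{2,3} keeps every argument non-negative
  k=2: (−1)^0·65.7267/(12)·0.5743^4·0.8186^2 = +0.399303
  k=3: (−1)^1·65.7267/(12)·0.5743^2·0.8186^4 = -0.811373
d^3_{-2,0}(1.9181) = +0.399303 -0.811373 = -0.412070
|D^3_{-2,0}|² = |d^3_{-2,0}(β)|² = (-0.412070)² = 0.169802 (the z-rotation phases have unit modulus)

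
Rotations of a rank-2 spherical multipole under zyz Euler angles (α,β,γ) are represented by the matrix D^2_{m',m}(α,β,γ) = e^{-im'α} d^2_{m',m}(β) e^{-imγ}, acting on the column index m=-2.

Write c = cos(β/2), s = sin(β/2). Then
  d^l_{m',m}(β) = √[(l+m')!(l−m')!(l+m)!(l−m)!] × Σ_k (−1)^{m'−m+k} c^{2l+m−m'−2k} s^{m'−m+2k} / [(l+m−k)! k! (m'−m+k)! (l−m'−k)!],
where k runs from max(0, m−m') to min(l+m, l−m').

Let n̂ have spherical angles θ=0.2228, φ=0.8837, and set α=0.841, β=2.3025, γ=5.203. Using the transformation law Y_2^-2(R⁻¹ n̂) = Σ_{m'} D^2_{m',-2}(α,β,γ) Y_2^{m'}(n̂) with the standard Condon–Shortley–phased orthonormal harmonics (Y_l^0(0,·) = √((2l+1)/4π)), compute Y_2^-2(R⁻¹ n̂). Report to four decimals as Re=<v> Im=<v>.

Re=-0.1584 Im=-0.2483

Need the full column D^2_{m',-2} for m'=−2..2 at α=0.841, β=2.3025, γ=5.203.
cos(β/2)=0.407346, sin(β/2)=0.913274
d^2_{-2,-2}: single k=0 term ⇒ +0.027533;  D = +0.024442-0.012674i
d^2_{-1,-2}: single k=0 term ⇒ -0.123459;  D = -0.030715+0.119577i
d^2_{0,-2}: single k=0 term ⇒ +0.339004;  D = -0.188489-0.281773i
d^2_{1,-2}: single k=0 term ⇒ -0.620578;  D = +0.614487+0.086734i
d^2_{2,-2}: single k=0 term ⇒ +0.695671;  D = -0.531730+0.448578i
Y_2^{m'}(θ=0.2228,φ=0.8837) and Σ D·Y over m':
  (+0.0244-0.0127i)·(-0.0037-0.0185i)  (-0.0307+0.1196i)·(+0.1056-0.1287i)  (-0.1885-0.2818i)·(+0.5846+0.0000i)  (+0.6145+0.0867i)·(-0.1056-0.1287i)  (-0.5317+0.4486i)·(-0.0037+0.0185i)
Y_2^-2(R⁻¹ n̂) = -0.158430-0.248281i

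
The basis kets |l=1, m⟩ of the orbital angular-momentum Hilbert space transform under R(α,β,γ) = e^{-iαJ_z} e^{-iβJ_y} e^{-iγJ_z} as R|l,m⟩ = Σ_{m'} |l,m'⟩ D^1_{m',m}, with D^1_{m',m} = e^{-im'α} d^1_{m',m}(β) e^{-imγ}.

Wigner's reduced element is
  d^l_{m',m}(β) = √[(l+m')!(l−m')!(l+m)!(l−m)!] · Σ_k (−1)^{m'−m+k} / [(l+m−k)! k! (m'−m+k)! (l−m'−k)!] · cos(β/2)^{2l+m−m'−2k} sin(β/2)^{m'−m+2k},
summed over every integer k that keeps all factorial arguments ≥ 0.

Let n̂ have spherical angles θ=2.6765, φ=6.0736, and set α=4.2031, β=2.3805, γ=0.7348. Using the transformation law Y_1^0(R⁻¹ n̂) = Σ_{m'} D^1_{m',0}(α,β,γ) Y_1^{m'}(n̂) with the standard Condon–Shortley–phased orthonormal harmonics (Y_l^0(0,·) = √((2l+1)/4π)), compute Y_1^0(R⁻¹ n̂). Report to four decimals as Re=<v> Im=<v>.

Re=0.2716 Im=0.0000

Need the full column D^1_{m',0} for m'=−1..1 at α=4.2031, β=2.3805, γ=0.7348.
cos(β/2)=0.371428, sin(β/2)=0.928462
d^1_{-1,0}: single k=1 term ⇒ +0.487701;  D = -0.237782-0.425807i
d^1_{0,0}: k∈[0..1] ⇒ +0.137959 -0.862041 = -0.724083;  D = -0.724083+0.000000i
d^1_{1,0}: single k=0 term ⇒ -0.487701;  D = +0.237782-0.425807i
Y_1^{m'}(θ=2.6765,φ=6.0736) and Σ D·Y over m':
  (-0.2378-0.4258i)·(+0.1516+0.0322i)  (-0.7241+0.0000i)·(-0.4367+0.0000i)  (+0.2378-0.4258i)·(-0.1516+0.0322i)
Y_1^0(R⁻¹ n̂) = +0.271586+0.000000i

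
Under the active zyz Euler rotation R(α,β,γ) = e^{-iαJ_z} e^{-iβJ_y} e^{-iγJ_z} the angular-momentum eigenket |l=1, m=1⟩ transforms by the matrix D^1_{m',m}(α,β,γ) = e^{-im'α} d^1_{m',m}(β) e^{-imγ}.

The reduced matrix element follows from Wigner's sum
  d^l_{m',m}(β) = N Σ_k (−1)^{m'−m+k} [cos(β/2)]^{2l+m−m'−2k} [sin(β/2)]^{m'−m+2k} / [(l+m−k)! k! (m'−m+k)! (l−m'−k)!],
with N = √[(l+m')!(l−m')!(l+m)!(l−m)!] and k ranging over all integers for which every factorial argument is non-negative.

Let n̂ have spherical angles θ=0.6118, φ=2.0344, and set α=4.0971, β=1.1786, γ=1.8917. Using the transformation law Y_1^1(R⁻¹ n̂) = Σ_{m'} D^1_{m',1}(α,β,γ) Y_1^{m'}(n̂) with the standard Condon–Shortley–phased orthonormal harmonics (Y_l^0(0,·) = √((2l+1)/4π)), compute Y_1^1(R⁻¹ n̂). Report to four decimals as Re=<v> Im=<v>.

Need the full column D^1_{m',1} for m'=−1..1 at α=4.0971, β=1.1786, γ=1.8917.
cos(β/2)=0.831330, sin(β/2)=0.555779
d^1_{-1,1}: single k=2 term ⇒ +0.308891;  D = -0.183128+0.248752i
d^1_{0,1}: single k=1 term ⇒ +0.653417;  D = -0.206104-0.620061i
d^1_{1,1}: single k=0 term ⇒ +0.691109;  D = +0.661378+0.200527i
Y_1^{m'}(θ=0.6118,φ=2.0344) and Σ D·Y over m':
  (-0.1831+0.2488i)·(-0.0887-0.1775i)  (-0.2061-0.6201i)·(+0.4000+0.0000i)  (+0.6614+0.2005i)·(+0.0887-0.1775i)
Y_1^1(R⁻¹ n̂) = +0.072240-0.337173i

Re=0.0722 Im=-0.3372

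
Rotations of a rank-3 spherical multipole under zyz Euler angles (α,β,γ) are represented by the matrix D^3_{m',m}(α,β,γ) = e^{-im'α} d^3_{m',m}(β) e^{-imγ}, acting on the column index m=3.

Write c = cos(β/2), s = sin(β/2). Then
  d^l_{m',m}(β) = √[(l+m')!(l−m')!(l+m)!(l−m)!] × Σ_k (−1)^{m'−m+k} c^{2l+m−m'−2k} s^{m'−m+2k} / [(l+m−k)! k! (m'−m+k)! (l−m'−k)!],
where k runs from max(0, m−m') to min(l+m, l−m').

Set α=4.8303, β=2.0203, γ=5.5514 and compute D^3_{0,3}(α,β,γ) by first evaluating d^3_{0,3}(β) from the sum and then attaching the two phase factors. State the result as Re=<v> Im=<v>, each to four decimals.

First d^3_{0,3}(β=2.0203), then the phase factors e^{-i(0)α} and e^{-i(3)γ}:
With c≡cos(β/2)=0.531734 and s≡sin(β/2)=0.846912, N=[6·6·720·1]^{1/2}=160.996894
k: max(0,(3)−(0))=3 … min(3+(3),3−(0))=3
  k=3: (−1)^0·160.9969/(36)·0.5317^3·0.8469^3 = +0.408425
d^3_{0,3}(2.0203) = +0.408425
Attach z-rotation phases: D = e^{-i(0)(4.8303)}·(+0.408425)·e^{-i(3)(5.5514)} = -0.238822+0.331322i

Re=-0.2388 Im=0.3313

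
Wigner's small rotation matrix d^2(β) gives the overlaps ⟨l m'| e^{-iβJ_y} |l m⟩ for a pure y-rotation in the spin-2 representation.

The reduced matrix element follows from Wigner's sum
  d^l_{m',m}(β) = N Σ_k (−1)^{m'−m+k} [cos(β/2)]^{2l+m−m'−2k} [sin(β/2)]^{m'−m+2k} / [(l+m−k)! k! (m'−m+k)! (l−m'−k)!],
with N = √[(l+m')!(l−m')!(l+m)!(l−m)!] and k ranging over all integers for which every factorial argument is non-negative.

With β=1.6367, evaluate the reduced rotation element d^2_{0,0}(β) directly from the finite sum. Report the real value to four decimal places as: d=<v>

d=-0.4935

d^2_{0,0}(β=1.6367) via Wigner's sum:
c=cos(1.6367/2)=0.683427, s=sin(1.6367/2)=0.730019; N=√[2·2·2·2]=4.000000
k∈{0,1,2} keeps every argument non-negative
  k=0: (−1)^0·4.0000/(4)·0.6834^4·0.7300^0 = +0.218156
  k=1: (−1)^1·4.0000/(1)·0.6834^2·0.7300^2 = -0.995663
  k=2: (−1)^2·4.0000/(4)·0.6834^0·0.7300^4 = +0.284012
d^2_{0,0}(1.6367) = +0.218156 -0.995663 +0.284012 = -0.493494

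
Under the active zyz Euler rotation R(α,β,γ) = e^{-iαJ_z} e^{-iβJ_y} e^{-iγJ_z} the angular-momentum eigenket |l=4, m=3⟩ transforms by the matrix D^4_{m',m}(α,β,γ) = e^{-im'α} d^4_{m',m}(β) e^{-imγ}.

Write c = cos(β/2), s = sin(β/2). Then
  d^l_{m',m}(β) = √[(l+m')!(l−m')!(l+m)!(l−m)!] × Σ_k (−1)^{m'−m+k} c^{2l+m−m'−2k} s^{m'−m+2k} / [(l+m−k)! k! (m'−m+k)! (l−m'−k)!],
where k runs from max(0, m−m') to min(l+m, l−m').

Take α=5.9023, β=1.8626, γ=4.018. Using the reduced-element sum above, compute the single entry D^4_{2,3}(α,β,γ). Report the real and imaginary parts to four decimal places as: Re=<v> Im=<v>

Re=-0.1047 Im=-0.3424

Split into d^4_{2,3}(β=1.8626) × two z-phases.
With c≡cos(β/2)=0.596791 and s≡sin(β/2)=0.802396, N=[720·2·5040·1]^{1/2}=2693.993318
Admissible k: 1..2 (factorial args all ≥0)
  k=1: (−1)^0·2693.9933/(720)·0.5968^7·0.8024^1 = +0.080949
  k=2: (−1)^1·2693.9933/(240)·0.5968^5·0.8024^3 = -0.439000
d^4_{2,3}(1.8626) = +0.080949 -0.439000 = -0.358052
Phases: e^{-i·(2)·5.9023}=+0.723615+0.690204i, e^{-i·(3)·4.018}=+0.871585+0.490245i ⇒ D=-0.104667-0.342412i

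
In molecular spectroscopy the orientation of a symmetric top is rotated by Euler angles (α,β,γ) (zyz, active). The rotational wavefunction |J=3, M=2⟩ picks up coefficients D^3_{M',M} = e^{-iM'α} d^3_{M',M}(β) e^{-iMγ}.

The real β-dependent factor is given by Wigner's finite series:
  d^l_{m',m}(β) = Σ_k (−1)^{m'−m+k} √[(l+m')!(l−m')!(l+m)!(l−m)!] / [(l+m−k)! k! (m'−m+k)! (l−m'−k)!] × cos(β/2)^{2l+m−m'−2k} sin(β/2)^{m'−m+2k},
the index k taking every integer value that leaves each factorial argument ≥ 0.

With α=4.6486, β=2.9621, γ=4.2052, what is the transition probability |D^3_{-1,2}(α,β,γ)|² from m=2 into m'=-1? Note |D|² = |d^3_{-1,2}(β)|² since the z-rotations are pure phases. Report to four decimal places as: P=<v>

First d^3_{-1,2}(β=2.9621), then the phase factors e^{-i(-1)α} and e^{-i(2)γ}:
With c≡cos(β/2)=0.089626 and s≡sin(β/2)=0.995976, N=[2·24·120·1]^{1/2}=75.894664
Admissible k: 3..4 (factorial args all ≥0)
  k=3: (−1)^0·75.8947/(12)·0.0896^3·0.9960^3 = +0.004499
  k=4: (−1)^1·75.8947/(24)·0.0896^1·0.9960^5 = -0.277765
d^3_{-1,2}(2.9621) = +0.004499 -0.277765 = -0.273266
|D^3_{-1,2}|² = |d^3_{-1,2}(β)|² = (-0.273266)² = 0.074674 (the z-rotation phases have unit modulus)

P=0.0747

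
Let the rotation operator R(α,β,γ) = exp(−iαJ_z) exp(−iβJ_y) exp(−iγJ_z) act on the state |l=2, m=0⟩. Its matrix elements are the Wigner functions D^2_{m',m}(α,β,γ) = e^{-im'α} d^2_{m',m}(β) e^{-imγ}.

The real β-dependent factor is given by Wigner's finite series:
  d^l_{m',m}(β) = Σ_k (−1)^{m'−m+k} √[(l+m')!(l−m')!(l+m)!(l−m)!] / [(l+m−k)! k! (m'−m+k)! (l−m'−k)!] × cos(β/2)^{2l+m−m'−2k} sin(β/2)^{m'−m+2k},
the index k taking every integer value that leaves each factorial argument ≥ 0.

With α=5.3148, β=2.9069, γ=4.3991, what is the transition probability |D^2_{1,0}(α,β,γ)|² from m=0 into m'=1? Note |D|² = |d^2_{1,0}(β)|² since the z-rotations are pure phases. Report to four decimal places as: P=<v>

P=0.0767

D^2_{1,0}(5.3148,2.9069,4.3991) = e^{-i·1·5.3148}·d^2_{1,0}(2.9069)·e^{-i·0·4.3991}. Compute d first:
c=cos(2.9069/2)=0.117077, s=sin(2.9069/2)=0.993123; N=√[6·1·2·2]=4.898979
The bounds max(0,m−m')=0 and min(l+m,l−m')=1 give 2 terms
  k=0: (−1)^1·4.8990/(2)·0.1171^3·0.9931^1 = -0.003904
  k=1: (−1)^2·4.8990/(2)·0.1171^1·0.9931^3 = +0.280903
d^2_{1,0}(2.9069) = -0.003904 +0.280903 = +0.276999
|D^2_{1,0}|² = |d^2_{1,0}(β)|² = (+0.276999)² = 0.076729 (the z-rotation phases have unit modulus)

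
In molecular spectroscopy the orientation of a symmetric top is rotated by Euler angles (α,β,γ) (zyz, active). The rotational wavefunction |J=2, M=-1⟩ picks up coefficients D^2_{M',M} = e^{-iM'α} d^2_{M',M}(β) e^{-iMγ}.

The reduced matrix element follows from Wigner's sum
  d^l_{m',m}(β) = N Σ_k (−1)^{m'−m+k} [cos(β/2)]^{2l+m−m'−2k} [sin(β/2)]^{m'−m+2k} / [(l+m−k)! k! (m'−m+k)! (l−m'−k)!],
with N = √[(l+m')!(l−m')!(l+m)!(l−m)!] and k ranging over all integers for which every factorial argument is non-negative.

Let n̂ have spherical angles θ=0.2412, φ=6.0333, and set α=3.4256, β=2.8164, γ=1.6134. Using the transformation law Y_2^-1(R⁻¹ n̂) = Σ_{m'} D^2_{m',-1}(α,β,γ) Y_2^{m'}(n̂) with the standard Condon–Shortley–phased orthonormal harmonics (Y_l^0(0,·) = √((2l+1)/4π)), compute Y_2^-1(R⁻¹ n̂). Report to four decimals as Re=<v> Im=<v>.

Re=-0.0962 Im=0.0839

Need the full column D^2_{m',-1} for m'=−2..2 at α=3.4256, β=2.8164, γ=1.6134.
cos(β/2)=0.161881, sin(β/2)=0.986810
d^2_{-2,-1}: single k=1 term ⇒ +0.008372;  D = -0.004801+0.006859i
d^2_{-1,-1}: k∈[0..1] ⇒ +0.000687 -0.076556 = -0.075869;  D = -0.024342+0.071858i
d^2_{0,-1}: k∈[0..1] ⇒ -0.010254 +0.381041 = +0.370787;  D = -0.015792+0.370451i
d^2_{1,-1}: k∈[0..1] ⇒ +0.076556 -0.948276 = -0.871720;  D = +0.208398+0.846443i
d^2_{2,-1}: single k=0 term ⇒ -0.311119;  D = -0.156048-0.269155i
Y_2^{m'}(θ=0.2412,φ=6.0333) and Σ D·Y over m':
  (-0.0048+0.0069i)·(+0.0193+0.0106i)  (-0.0243+0.0719i)·(+0.1736+0.0443i)  (-0.0158+0.3705i)·(+0.5768+0.0000i)  (+0.2084+0.8464i)·(-0.1736+0.0443i)  (-0.1560-0.2692i)·(+0.0193-0.0106i)
Y_2^-1(R⁻¹ n̂) = -0.096239+0.083864i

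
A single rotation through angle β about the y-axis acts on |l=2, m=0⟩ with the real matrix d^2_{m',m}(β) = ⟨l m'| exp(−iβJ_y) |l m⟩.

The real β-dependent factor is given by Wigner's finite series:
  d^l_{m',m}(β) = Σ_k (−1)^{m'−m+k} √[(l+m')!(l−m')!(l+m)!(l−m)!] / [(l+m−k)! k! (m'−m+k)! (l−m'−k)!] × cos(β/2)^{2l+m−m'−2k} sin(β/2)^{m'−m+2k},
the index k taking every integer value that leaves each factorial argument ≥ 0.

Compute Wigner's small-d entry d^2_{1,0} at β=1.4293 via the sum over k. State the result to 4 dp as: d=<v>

d^2_{1,0}(β=1.4293) via Wigner's sum:
With c≡cos(β/2)=0.755323 and s≡sin(β/2)=0.655353, N=[6·1·2·2]^{1/2}=4.898979
Admissible k: 0..1 (factorial args all ≥0)
  k=0: (−1)^1·4.8990/(2)·0.7553^3·0.6554^1 = -0.691749
  k=1: (−1)^2·4.8990/(2)·0.7553^1·0.6554^3 = +0.520756
d^2_{1,0}(1.4293) = -0.691749 +0.520756 = -0.170993

d=-0.1710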